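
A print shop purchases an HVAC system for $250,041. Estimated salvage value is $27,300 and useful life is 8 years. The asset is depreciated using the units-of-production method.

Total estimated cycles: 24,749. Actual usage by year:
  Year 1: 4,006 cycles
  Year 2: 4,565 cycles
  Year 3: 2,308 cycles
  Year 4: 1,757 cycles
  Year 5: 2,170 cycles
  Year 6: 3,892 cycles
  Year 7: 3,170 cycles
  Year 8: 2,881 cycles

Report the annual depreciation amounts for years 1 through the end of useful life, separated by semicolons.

$36,054; $41,085; $20,772; $15,813; $19,530; $35,028; $28,530; $25,929

Depreciable base = $250,041 − $27,300 = $222,741.
Rate = $222,741 / 24,749 cycles = $9 per cycle.
Year 1: 4,006 × $9 = $36,054. Book value $213,987.
Year 2: 4,565 × $9 = $41,085. Book value $172,902.
Year 3: 2,308 × $9 = $20,772. Book value $152,130.
Year 4: 1,757 × $9 = $15,813. Book value $136,317.
Year 5: 2,170 × $9 = $19,530. Book value $116,787.
Year 6: 3,892 × $9 = $35,028. Book value $81,759.
Year 7: 3,170 × $9 = $28,530. Book value $53,229.
Year 8: 2,881 × $9 = $25,929. Book value $27,300.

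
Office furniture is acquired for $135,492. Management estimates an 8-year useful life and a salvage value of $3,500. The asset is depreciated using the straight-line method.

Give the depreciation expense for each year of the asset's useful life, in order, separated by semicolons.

Depreciable base = $135,492 − $3,500 = $131,992.
Annual expense = $131,992 / 8 = $16,499.
End of year 1: book value $118,993.
End of year 2: book value $102,494.
End of year 3: book value $85,995.
End of year 4: book value $69,496.
End of year 5: book value $52,997.
End of year 6: book value $36,498.
End of year 7: book value $19,999.
End of year 8: book value $3,500.

$16,499; $16,499; $16,499; $16,499; $16,499; $16,499; $16,499; $16,499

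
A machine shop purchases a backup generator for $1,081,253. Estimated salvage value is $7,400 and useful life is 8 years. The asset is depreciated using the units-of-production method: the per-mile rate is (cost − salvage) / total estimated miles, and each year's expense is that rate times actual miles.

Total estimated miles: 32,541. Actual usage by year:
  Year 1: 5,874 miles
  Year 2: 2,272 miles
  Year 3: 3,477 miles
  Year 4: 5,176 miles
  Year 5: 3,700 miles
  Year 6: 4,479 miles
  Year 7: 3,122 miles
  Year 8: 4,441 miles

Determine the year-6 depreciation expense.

Depreciable base = $1,081,253 − $7,400 = $1,073,853.
Rate = $1,073,853 / 32,541 miles = $33 per mile.
Year 1: 5,874 × $33 = $193,842. Book value $887,411.
Year 2: 2,272 × $33 = $74,976. Book value $812,435.
Year 3: 3,477 × $33 = $114,741. Book value $697,694.
Year 4: 5,176 × $33 = $170,808. Book value $526,886.
Year 5: 3,700 × $33 = $122,100. Book value $404,786.
Year 6: 4,479 × $33 = $147,807. Book value $256,979.

$147,807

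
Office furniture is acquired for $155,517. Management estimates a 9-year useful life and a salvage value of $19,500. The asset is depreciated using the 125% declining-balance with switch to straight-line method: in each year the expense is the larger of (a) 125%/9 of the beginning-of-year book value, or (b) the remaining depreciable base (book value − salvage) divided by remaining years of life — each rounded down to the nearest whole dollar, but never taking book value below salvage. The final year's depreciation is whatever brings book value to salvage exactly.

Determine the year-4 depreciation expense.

Depreciable base = $155,517 − $19,500 = $136,017.
Year 1: DB = ⌊$155,517 × 125%/9⌋ = $21,599; SL = ⌊$136,017/9⌋ = $15,113 → take DB $21,599. Book value $133,918.
Year 2: DB = ⌊$133,918 × 125%/9⌋ = $18,599; SL = ⌊$114,418/8⌋ = $14,302 → take DB $18,599. Book value $115,319.
Year 3: DB = ⌊$115,319 × 125%/9⌋ = $16,016; SL = ⌊$95,819/7⌋ = $13,688 → take DB $16,016. Book value $99,303.
Year 4: DB = ⌊$99,303 × 125%/9⌋ = $13,792; SL = ⌊$79,803/6⌋ = $13,300 → take DB $13,792. Book value $85,511.

$13,792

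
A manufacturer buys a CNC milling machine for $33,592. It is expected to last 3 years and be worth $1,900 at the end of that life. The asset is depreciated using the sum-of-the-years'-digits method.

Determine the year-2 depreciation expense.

$10,564

Depreciable base = $33,592 − $1,900 = $31,692.
Sum of the years' digits = 3+2+1 = 6.
Year 1: $31,692 × 3/6 = $15,846. Book value $17,746.
Year 2: $31,692 × 2/6 = $10,564. Book value $7,182.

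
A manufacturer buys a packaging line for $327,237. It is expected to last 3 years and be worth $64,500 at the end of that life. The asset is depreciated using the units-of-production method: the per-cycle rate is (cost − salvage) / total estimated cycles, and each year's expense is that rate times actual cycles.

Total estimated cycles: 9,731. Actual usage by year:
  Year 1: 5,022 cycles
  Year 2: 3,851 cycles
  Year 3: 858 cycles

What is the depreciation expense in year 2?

$103,977

Depreciable base = $327,237 − $64,500 = $262,737.
Rate = $262,737 / 9,731 cycles = $27 per cycle.
Year 1: 5,022 × $27 = $135,594. Book value $191,643.
Year 2: 3,851 × $27 = $103,977. Book value $87,666.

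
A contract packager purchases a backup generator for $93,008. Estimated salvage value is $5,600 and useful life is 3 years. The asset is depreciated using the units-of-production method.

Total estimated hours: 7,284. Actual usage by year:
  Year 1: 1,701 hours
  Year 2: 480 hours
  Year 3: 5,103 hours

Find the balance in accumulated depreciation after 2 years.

Depreciable base = $93,008 − $5,600 = $87,408.
Rate = $87,408 / 7,284 hours = $12 per hour.
Year 1: 1,701 × $12 = $20,412. Book value $72,596.
Year 2: 480 × $12 = $5,760. Book value $66,836.
Accumulated through year 2 = $93,008 − $66,836 = $26,172.

$26,172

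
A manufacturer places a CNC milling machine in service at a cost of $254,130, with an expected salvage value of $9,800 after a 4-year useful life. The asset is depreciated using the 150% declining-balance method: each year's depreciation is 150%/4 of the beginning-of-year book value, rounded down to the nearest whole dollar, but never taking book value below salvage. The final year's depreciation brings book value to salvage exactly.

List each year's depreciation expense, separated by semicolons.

$95,298; $59,562; $37,226; $52,244

Depreciable base = $254,130 − $9,800 = $244,330.
Year 1: ⌊$254,130 × 150%/4⌋ = $95,298. Book value $158,832.
Year 2: ⌊$158,832 × 150%/4⌋ = $59,562. Book value $99,270.
Year 3: ⌊$99,270 × 150%/4⌋ = $37,226. Book value $62,044.
Year 4 (final): $62,044 − $9,800 = $52,244. Book value $9,800.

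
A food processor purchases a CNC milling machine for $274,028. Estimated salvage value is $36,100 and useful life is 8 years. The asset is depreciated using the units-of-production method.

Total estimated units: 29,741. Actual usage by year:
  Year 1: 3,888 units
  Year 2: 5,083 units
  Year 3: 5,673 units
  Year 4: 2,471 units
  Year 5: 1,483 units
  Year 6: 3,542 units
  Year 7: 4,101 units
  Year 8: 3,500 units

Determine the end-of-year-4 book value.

$137,108

Depreciable base = $274,028 − $36,100 = $237,928.
Rate = $237,928 / 29,741 units = $8 per unit.
Year 1: 3,888 × $8 = $31,104. Book value $242,924.
Year 2: 5,083 × $8 = $40,664. Book value $202,260.
Year 3: 5,673 × $8 = $45,384. Book value $156,876.
Year 4: 2,471 × $8 = $19,768. Book value $137,108.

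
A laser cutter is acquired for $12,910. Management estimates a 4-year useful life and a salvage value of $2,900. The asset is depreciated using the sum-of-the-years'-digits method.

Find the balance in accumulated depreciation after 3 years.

$9,009

Depreciable base = $12,910 − $2,900 = $10,010.
Sum of the years' digits = 4+3+2+1 = 10.
Year 1: $10,010 × 4/10 = $4,004. Book value $8,906.
Year 2: $10,010 × 3/10 = $3,003. Book value $5,903.
Year 3: $10,010 × 2/10 = $2,002. Book value $3,901.
Accumulated through year 3 = $12,910 − $3,901 = $9,009.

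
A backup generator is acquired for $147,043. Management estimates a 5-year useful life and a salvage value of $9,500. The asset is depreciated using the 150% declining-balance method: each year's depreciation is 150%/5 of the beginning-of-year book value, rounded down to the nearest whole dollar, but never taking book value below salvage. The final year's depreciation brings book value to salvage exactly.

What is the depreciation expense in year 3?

Depreciable base = $147,043 − $9,500 = $137,543.
Year 1: ⌊$147,043 × 150%/5⌋ = $44,112. Book value $102,931.
Year 2: ⌊$102,931 × 150%/5⌋ = $30,879. Book value $72,052.
Year 3: ⌊$72,052 × 150%/5⌋ = $21,615. Book value $50,437.

$21,615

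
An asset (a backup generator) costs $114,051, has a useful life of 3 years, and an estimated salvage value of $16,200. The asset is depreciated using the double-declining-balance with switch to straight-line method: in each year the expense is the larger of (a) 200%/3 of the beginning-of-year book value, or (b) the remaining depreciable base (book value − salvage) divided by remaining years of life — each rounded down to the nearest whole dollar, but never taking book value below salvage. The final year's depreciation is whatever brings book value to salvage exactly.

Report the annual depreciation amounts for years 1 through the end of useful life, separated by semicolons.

$76,034; $21,817; $0

Depreciable base = $114,051 − $16,200 = $97,851.
Year 1: DB = ⌊$114,051 × 200%/3⌋ = $76,034; SL = ⌊$97,851/3⌋ = $32,617 → take DB $76,034. Book value $38,017.
Year 2: DB = ⌊$38,017 × 200%/3⌋ = $25,344; SL = ⌊$21,817/2⌋ = $10,908 → take DB $25,344, capped at $21,817. Book value $16,200.
Year 3 (final): $16,200 − $16,200 = $0. Book value $16,200.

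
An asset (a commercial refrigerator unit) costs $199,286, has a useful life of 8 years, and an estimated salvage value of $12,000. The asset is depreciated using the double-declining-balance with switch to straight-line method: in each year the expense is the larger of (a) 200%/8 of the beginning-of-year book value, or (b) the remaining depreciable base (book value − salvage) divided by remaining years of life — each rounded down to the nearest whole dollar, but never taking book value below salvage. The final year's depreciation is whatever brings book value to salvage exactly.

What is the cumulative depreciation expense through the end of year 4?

$136,229

Depreciable base = $199,286 − $12,000 = $187,286.
Year 1: DB = ⌊$199,286 × 200%/8⌋ = $49,821; SL = ⌊$187,286/8⌋ = $23,410 → take DB $49,821. Book value $149,465.
Year 2: DB = ⌊$149,465 × 200%/8⌋ = $37,366; SL = ⌊$137,465/7⌋ = $19,637 → take DB $37,366. Book value $112,099.
Year 3: DB = ⌊$112,099 × 200%/8⌋ = $28,024; SL = ⌊$100,099/6⌋ = $16,683 → take DB $28,024. Book value $84,075.
Year 4: DB = ⌊$84,075 × 200%/8⌋ = $21,018; SL = ⌊$72,075/5⌋ = $14,415 → take DB $21,018. Book value $63,057.
Accumulated through year 4 = $199,286 − $63,057 = $136,229.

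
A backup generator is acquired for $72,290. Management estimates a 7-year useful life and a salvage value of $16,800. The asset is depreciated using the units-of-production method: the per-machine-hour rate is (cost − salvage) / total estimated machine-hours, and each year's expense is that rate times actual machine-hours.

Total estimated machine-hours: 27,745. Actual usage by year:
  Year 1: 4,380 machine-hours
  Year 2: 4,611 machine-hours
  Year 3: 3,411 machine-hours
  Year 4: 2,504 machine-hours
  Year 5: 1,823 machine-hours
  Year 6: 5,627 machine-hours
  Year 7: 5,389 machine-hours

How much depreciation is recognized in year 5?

$3,646

Depreciable base = $72,290 − $16,800 = $55,490.
Rate = $55,490 / 27,745 machine-hours = $2 per machine-hour.
Year 1: 4,380 × $2 = $8,760. Book value $63,530.
Year 2: 4,611 × $2 = $9,222. Book value $54,308.
Year 3: 3,411 × $2 = $6,822. Book value $47,486.
Year 4: 2,504 × $2 = $5,008. Book value $42,478.
Year 5: 1,823 × $2 = $3,646. Book value $38,832.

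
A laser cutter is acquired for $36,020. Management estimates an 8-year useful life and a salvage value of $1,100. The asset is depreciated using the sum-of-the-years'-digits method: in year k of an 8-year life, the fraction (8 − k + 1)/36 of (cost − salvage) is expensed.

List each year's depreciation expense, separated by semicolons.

Depreciable base = $36,020 − $1,100 = $34,920.
Sum of the years' digits = 8+7+6+5+4+3+2+1 = 36.
Year 1: $34,920 × 8/36 = $7,760. Book value $28,260.
Year 2: $34,920 × 7/36 = $6,790. Book value $21,470.
Year 3: $34,920 × 6/36 = $5,820. Book value $15,650.
Year 4: $34,920 × 5/36 = $4,850. Book value $10,800.
Year 5: $34,920 × 4/36 = $3,880. Book value $6,920.
Year 6: $34,920 × 3/36 = $2,910. Book value $4,010.
Year 7: $34,920 × 2/36 = $1,940. Book value $2,070.
Year 8: $34,920 × 1/36 = $970. Book value $1,100.

$7,760; $6,790; $5,820; $4,850; $3,880; $2,910; $1,940; $970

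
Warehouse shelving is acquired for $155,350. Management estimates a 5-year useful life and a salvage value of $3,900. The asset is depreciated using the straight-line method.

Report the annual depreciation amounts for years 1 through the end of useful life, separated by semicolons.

$30,290; $30,290; $30,290; $30,290; $30,290

Depreciable base = $155,350 − $3,900 = $151,450.
Annual expense = $151,450 / 5 = $30,290.
End of year 1: book value $125,060.
End of year 2: book value $94,770.
End of year 3: book value $64,480.
End of year 4: book value $34,190.
End of year 5: book value $3,900.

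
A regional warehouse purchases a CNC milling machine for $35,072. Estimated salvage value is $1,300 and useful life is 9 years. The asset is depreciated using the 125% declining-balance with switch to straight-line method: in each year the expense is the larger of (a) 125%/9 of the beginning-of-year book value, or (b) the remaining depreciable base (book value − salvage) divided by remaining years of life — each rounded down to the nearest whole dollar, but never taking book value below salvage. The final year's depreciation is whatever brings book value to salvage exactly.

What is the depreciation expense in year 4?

Depreciable base = $35,072 − $1,300 = $33,772.
Year 1: DB = ⌊$35,072 × 125%/9⌋ = $4,871; SL = ⌊$33,772/9⌋ = $3,752 → take DB $4,871. Book value $30,201.
Year 2: DB = ⌊$30,201 × 125%/9⌋ = $4,194; SL = ⌊$28,901/8⌋ = $3,612 → take DB $4,194. Book value $26,007.
Year 3: DB = ⌊$26,007 × 125%/9⌋ = $3,612; SL = ⌊$24,707/7⌋ = $3,529 → take DB $3,612. Book value $22,395.
Year 4: DB = ⌊$22,395 × 125%/9⌋ = $3,110; SL = ⌊$21,095/6⌋ = $3,515 → take SL $3,515. Book value $18,880.

$3,515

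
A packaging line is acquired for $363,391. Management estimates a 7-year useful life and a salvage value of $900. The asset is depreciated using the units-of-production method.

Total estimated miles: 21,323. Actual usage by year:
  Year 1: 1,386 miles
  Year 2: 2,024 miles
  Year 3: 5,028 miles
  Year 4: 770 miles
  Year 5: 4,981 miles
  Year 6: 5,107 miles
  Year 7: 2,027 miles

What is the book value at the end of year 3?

Depreciable base = $363,391 − $900 = $362,491.
Rate = $362,491 / 21,323 miles = $17 per mile.
Year 1: 1,386 × $17 = $23,562. Book value $339,829.
Year 2: 2,024 × $17 = $34,408. Book value $305,421.
Year 3: 5,028 × $17 = $85,476. Book value $219,945.

$219,945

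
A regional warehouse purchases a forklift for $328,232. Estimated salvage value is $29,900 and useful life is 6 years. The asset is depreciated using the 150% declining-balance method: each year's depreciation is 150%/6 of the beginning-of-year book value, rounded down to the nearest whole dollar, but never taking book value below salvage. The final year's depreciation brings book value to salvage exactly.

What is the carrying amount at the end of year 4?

$103,856

Depreciable base = $328,232 − $29,900 = $298,332.
Year 1: ⌊$328,232 × 150%/6⌋ = $82,058. Book value $246,174.
Year 2: ⌊$246,174 × 150%/6⌋ = $61,543. Book value $184,631.
Year 3: ⌊$184,631 × 150%/6⌋ = $46,157. Book value $138,474.
Year 4: ⌊$138,474 × 150%/6⌋ = $34,618. Book value $103,856.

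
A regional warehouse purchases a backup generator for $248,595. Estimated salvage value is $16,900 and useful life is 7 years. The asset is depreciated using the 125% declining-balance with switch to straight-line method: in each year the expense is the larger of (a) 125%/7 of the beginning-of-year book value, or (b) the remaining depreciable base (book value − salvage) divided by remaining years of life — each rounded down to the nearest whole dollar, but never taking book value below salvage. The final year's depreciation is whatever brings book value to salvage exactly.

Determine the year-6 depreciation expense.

Depreciable base = $248,595 − $16,900 = $231,695.
Year 1: DB = ⌊$248,595 × 125%/7⌋ = $44,391; SL = ⌊$231,695/7⌋ = $33,099 → take DB $44,391. Book value $204,204.
Year 2: DB = ⌊$204,204 × 125%/7⌋ = $36,465; SL = ⌊$187,304/6⌋ = $31,217 → take DB $36,465. Book value $167,739.
Year 3: DB = ⌊$167,739 × 125%/7⌋ = $29,953; SL = ⌊$150,839/5⌋ = $30,167 → take SL $30,167. Book value $137,572.
Year 4: DB = ⌊$137,572 × 125%/7⌋ = $24,566; SL = ⌊$120,672/4⌋ = $30,168 → take SL $30,168. Book value $107,404.
Year 5: DB = ⌊$107,404 × 125%/7⌋ = $19,179; SL = ⌊$90,504/3⌋ = $30,168 → take SL $30,168. Book value $77,236.
Year 6: DB = ⌊$77,236 × 125%/7⌋ = $13,792; SL = ⌊$60,336/2⌋ = $30,168 → take SL $30,168. Book value $47,068.

$30,168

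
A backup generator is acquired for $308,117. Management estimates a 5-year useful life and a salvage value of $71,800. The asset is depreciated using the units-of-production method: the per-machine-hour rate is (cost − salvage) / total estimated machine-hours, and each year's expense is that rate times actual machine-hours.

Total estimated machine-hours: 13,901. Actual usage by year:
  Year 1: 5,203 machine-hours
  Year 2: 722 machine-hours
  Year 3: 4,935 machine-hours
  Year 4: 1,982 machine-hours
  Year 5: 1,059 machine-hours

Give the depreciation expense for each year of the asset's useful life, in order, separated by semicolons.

Depreciable base = $308,117 − $71,800 = $236,317.
Rate = $236,317 / 13,901 machine-hours = $17 per machine-hour.
Year 1: 5,203 × $17 = $88,451. Book value $219,666.
Year 2: 722 × $17 = $12,274. Book value $207,392.
Year 3: 4,935 × $17 = $83,895. Book value $123,497.
Year 4: 1,982 × $17 = $33,694. Book value $89,803.
Year 5: 1,059 × $17 = $18,003. Book value $71,800.

$88,451; $12,274; $83,895; $33,694; $18,003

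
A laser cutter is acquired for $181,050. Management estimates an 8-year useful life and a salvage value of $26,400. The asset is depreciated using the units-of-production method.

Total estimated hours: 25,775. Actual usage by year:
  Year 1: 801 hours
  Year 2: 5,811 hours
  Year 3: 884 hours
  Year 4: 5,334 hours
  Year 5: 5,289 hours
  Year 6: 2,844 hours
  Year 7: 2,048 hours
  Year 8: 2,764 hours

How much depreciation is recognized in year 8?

Depreciable base = $181,050 − $26,400 = $154,650.
Rate = $154,650 / 25,775 hours = $6 per hour.
Year 1: 801 × $6 = $4,806. Book value $176,244.
Year 2: 5,811 × $6 = $34,866. Book value $141,378.
Year 3: 884 × $6 = $5,304. Book value $136,074.
Year 4: 5,334 × $6 = $32,004. Book value $104,070.
Year 5: 5,289 × $6 = $31,734. Book value $72,336.
Year 6: 2,844 × $6 = $17,064. Book value $55,272.
Year 7: 2,048 × $6 = $12,288. Book value $42,984.
Year 8: 2,764 × $6 = $16,584. Book value $26,400.

$16,584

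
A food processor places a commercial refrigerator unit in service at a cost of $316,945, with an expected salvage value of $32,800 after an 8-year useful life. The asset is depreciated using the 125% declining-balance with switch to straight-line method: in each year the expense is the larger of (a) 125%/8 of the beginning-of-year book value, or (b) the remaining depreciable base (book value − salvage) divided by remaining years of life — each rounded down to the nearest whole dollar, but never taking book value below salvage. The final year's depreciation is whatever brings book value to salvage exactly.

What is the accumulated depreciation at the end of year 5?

$189,594

Depreciable base = $316,945 − $32,800 = $284,145.
Year 1: DB = ⌊$316,945 × 125%/8⌋ = $49,522; SL = ⌊$284,145/8⌋ = $35,518 → take DB $49,522. Book value $267,423.
Year 2: DB = ⌊$267,423 × 125%/8⌋ = $41,784; SL = ⌊$234,623/7⌋ = $33,517 → take DB $41,784. Book value $225,639.
Year 3: DB = ⌊$225,639 × 125%/8⌋ = $35,256; SL = ⌊$192,839/6⌋ = $32,139 → take DB $35,256. Book value $190,383.
Year 4: DB = ⌊$190,383 × 125%/8⌋ = $29,747; SL = ⌊$157,583/5⌋ = $31,516 → take SL $31,516. Book value $158,867.
Year 5: DB = ⌊$158,867 × 125%/8⌋ = $24,822; SL = ⌊$126,067/4⌋ = $31,516 → take SL $31,516. Book value $127,351.
Accumulated through year 5 = $316,945 − $127,351 = $189,594.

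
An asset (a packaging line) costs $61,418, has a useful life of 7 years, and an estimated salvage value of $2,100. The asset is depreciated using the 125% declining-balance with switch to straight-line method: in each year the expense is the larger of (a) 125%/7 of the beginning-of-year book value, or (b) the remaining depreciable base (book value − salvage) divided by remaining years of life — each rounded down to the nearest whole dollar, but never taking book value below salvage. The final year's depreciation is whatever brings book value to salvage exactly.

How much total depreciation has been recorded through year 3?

Depreciable base = $61,418 − $2,100 = $59,318.
Year 1: DB = ⌊$61,418 × 125%/7⌋ = $10,967; SL = ⌊$59,318/7⌋ = $8,474 → take DB $10,967. Book value $50,451.
Year 2: DB = ⌊$50,451 × 125%/7⌋ = $9,009; SL = ⌊$48,351/6⌋ = $8,058 → take DB $9,009. Book value $41,442.
Year 3: DB = ⌊$41,442 × 125%/7⌋ = $7,400; SL = ⌊$39,342/5⌋ = $7,868 → take SL $7,868. Book value $33,574.
Accumulated through year 3 = $61,418 − $33,574 = $27,844.

$27,844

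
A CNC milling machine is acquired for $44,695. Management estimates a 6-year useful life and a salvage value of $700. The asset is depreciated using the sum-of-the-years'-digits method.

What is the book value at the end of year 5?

Depreciable base = $44,695 − $700 = $43,995.
Sum of the years' digits = 6+5+4+3+2+1 = 21.
Year 1: $43,995 × 6/21 = $12,570. Book value $32,125.
Year 2: $43,995 × 5/21 = $10,475. Book value $21,650.
Year 3: $43,995 × 4/21 = $8,380. Book value $13,270.
Year 4: $43,995 × 3/21 = $6,285. Book value $6,985.
Year 5: $43,995 × 2/21 = $4,190. Book value $2,795.

$2,795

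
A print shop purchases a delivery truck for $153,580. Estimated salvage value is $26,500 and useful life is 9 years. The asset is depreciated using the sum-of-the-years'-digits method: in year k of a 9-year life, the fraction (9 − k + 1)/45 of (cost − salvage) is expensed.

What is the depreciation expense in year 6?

Depreciable base = $153,580 − $26,500 = $127,080.
Sum of the years' digits = 9+8+7+6+5+4+3+2+1 = 45.
Year 1: $127,080 × 9/45 = $25,416. Book value $128,164.
Year 2: $127,080 × 8/45 = $22,592. Book value $105,572.
Year 3: $127,080 × 7/45 = $19,768. Book value $85,804.
Year 4: $127,080 × 6/45 = $16,944. Book value $68,860.
Year 5: $127,080 × 5/45 = $14,120. Book value $54,740.
Year 6: $127,080 × 4/45 = $11,296. Book value $43,444.

$11,296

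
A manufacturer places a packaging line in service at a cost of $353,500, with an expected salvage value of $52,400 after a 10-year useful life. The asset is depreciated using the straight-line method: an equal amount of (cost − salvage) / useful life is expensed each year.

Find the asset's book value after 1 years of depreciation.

Depreciable base = $353,500 − $52,400 = $301,100.
Annual expense = $301,100 / 10 = $30,110.
End of year 1: book value $323,390.

$323,390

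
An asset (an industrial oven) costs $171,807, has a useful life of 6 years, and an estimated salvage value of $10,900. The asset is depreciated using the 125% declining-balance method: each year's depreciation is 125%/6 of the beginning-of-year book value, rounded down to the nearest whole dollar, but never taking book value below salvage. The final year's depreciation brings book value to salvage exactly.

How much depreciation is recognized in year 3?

Depreciable base = $171,807 − $10,900 = $160,907.
Year 1: ⌊$171,807 × 125%/6⌋ = $35,793. Book value $136,014.
Year 2: ⌊$136,014 × 125%/6⌋ = $28,336. Book value $107,678.
Year 3: ⌊$107,678 × 125%/6⌋ = $22,432. Book value $85,246.

$22,432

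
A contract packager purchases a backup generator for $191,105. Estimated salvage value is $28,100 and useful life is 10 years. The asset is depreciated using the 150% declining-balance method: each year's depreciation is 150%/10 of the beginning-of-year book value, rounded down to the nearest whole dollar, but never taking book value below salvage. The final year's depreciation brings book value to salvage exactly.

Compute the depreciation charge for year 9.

$7,811

Depreciable base = $191,105 − $28,100 = $163,005.
Year 1: ⌊$191,105 × 150%/10⌋ = $28,665. Book value $162,440.
Year 2: ⌊$162,440 × 150%/10⌋ = $24,366. Book value $138,074.
Year 3: ⌊$138,074 × 150%/10⌋ = $20,711. Book value $117,363.
Year 4: ⌊$117,363 × 150%/10⌋ = $17,604. Book value $99,759.
Year 5: ⌊$99,759 × 150%/10⌋ = $14,963. Book value $84,796.
Year 6: ⌊$84,796 × 150%/10⌋ = $12,719. Book value $72,077.
Year 7: ⌊$72,077 × 150%/10⌋ = $10,811. Book value $61,266.
Year 8: ⌊$61,266 × 150%/10⌋ = $9,189. Book value $52,077.
Year 9: ⌊$52,077 × 150%/10⌋ = $7,811. Book value $44,266.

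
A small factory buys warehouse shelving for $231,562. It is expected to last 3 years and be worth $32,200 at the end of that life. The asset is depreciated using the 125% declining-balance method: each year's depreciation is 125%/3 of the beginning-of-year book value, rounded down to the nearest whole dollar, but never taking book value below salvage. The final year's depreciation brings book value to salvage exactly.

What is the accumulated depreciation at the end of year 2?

Depreciable base = $231,562 − $32,200 = $199,362.
Year 1: ⌊$231,562 × 125%/3⌋ = $96,484. Book value $135,078.
Year 2: ⌊$135,078 × 125%/3⌋ = $56,282. Book value $78,796.
Accumulated through year 2 = $231,562 − $78,796 = $152,766.

$152,766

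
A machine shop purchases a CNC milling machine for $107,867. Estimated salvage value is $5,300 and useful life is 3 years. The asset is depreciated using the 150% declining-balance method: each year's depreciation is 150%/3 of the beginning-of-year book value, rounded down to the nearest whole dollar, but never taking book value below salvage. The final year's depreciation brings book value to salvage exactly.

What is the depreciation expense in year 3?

Depreciable base = $107,867 − $5,300 = $102,567.
Year 1: ⌊$107,867 × 150%/3⌋ = $53,933. Book value $53,934.
Year 2: ⌊$53,934 × 150%/3⌋ = $26,967. Book value $26,967.
Year 3 (final): $26,967 − $5,300 = $21,667. Book value $5,300.

$21,667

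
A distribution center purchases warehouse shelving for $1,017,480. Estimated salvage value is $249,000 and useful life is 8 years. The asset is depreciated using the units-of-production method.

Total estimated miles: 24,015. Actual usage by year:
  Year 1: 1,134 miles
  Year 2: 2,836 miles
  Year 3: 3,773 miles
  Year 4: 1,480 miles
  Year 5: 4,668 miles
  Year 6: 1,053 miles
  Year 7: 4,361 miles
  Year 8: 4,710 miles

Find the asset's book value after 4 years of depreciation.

Depreciable base = $1,017,480 − $249,000 = $768,480.
Rate = $768,480 / 24,015 miles = $32 per mile.
Year 1: 1,134 × $32 = $36,288. Book value $981,192.
Year 2: 2,836 × $32 = $90,752. Book value $890,440.
Year 3: 3,773 × $32 = $120,736. Book value $769,704.
Year 4: 1,480 × $32 = $47,360. Book value $722,344.

$722,344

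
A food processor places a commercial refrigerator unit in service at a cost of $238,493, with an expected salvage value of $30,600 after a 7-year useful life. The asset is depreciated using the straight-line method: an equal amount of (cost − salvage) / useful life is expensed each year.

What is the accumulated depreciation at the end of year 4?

$118,796

Depreciable base = $238,493 − $30,600 = $207,893.
Annual expense = $207,893 / 7 = $29,699.
End of year 1: book value $208,794.
End of year 2: book value $179,095.
End of year 3: book value $149,396.
End of year 4: book value $119,697.
Accumulated through year 4 = $238,493 − $119,697 = $118,796.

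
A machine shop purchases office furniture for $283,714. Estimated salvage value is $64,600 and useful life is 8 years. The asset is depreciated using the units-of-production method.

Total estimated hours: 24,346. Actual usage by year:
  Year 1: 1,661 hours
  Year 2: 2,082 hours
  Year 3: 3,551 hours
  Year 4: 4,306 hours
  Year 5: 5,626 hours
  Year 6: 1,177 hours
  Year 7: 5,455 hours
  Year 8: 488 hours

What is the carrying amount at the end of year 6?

Depreciable base = $283,714 − $64,600 = $219,114.
Rate = $219,114 / 24,346 hours = $9 per hour.
Year 1: 1,661 × $9 = $14,949. Book value $268,765.
Year 2: 2,082 × $9 = $18,738. Book value $250,027.
Year 3: 3,551 × $9 = $31,959. Book value $218,068.
Year 4: 4,306 × $9 = $38,754. Book value $179,314.
Year 5: 5,626 × $9 = $50,634. Book value $128,680.
Year 6: 1,177 × $9 = $10,593. Book value $118,087.

$118,087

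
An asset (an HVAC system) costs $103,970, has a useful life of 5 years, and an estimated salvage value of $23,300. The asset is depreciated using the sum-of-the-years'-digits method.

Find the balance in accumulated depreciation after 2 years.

Depreciable base = $103,970 − $23,300 = $80,670.
Sum of the years' digits = 5+4+3+2+1 = 15.
Year 1: $80,670 × 5/15 = $26,890. Book value $77,080.
Year 2: $80,670 × 4/15 = $21,512. Book value $55,568.
Accumulated through year 2 = $103,970 − $55,568 = $48,402.

$48,402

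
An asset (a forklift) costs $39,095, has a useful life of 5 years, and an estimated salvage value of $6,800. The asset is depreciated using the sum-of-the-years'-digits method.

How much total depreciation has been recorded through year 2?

Depreciable base = $39,095 − $6,800 = $32,295.
Sum of the years' digits = 5+4+3+2+1 = 15.
Year 1: $32,295 × 5/15 = $10,765. Book value $28,330.
Year 2: $32,295 × 4/15 = $8,612. Book value $19,718.
Accumulated through year 2 = $39,095 − $19,718 = $19,377.

$19,377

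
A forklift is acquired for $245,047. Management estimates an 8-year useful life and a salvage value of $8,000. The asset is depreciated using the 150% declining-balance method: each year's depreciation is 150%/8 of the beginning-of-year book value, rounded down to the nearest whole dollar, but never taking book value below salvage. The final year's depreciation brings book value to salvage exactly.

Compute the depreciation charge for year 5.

Depreciable base = $245,047 − $8,000 = $237,047.
Year 1: ⌊$245,047 × 150%/8⌋ = $45,946. Book value $199,101.
Year 2: ⌊$199,101 × 150%/8⌋ = $37,331. Book value $161,770.
Year 3: ⌊$161,770 × 150%/8⌋ = $30,331. Book value $131,439.
Year 4: ⌊$131,439 × 150%/8⌋ = $24,644. Book value $106,795.
Year 5: ⌊$106,795 × 150%/8⌋ = $20,024. Book value $86,771.

$20,024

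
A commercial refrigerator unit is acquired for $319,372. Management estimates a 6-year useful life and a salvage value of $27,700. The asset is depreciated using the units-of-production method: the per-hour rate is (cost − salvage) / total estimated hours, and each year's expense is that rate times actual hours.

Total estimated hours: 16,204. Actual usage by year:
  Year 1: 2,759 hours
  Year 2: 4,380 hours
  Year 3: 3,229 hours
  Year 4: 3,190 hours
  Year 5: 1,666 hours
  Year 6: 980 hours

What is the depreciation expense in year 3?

$58,122

Depreciable base = $319,372 − $27,700 = $291,672.
Rate = $291,672 / 16,204 hours = $18 per hour.
Year 1: 2,759 × $18 = $49,662. Book value $269,710.
Year 2: 4,380 × $18 = $78,840. Book value $190,870.
Year 3: 3,229 × $18 = $58,122. Book value $132,748.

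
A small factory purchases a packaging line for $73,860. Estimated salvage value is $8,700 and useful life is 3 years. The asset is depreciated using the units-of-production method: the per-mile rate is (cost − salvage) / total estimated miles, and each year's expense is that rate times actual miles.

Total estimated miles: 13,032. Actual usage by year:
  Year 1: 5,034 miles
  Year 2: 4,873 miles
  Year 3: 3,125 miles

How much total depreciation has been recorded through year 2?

Depreciable base = $73,860 − $8,700 = $65,160.
Rate = $65,160 / 13,032 miles = $5 per mile.
Year 1: 5,034 × $5 = $25,170. Book value $48,690.
Year 2: 4,873 × $5 = $24,365. Book value $24,325.
Accumulated through year 2 = $73,860 − $24,325 = $49,535.

$49,535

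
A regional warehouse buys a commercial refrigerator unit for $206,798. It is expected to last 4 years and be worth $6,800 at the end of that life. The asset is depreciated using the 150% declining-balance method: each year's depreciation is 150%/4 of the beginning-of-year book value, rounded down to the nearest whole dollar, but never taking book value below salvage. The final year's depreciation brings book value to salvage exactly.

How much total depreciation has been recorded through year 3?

$156,309

Depreciable base = $206,798 − $6,800 = $199,998.
Year 1: ⌊$206,798 × 150%/4⌋ = $77,549. Book value $129,249.
Year 2: ⌊$129,249 × 150%/4⌋ = $48,468. Book value $80,781.
Year 3: ⌊$80,781 × 150%/4⌋ = $30,292. Book value $50,489.
Accumulated through year 3 = $206,798 − $50,489 = $156,309.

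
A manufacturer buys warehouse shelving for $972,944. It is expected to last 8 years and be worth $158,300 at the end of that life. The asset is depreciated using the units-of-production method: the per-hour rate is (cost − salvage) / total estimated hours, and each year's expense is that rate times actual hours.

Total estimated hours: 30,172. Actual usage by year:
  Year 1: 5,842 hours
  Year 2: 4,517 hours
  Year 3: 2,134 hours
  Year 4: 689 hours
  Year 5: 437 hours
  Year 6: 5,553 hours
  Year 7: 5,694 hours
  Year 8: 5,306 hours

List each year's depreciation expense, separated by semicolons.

$157,734; $121,959; $57,618; $18,603; $11,799; $149,931; $153,738; $143,262

Depreciable base = $972,944 − $158,300 = $814,644.
Rate = $814,644 / 30,172 hours = $27 per hour.
Year 1: 5,842 × $27 = $157,734. Book value $815,210.
Year 2: 4,517 × $27 = $121,959. Book value $693,251.
Year 3: 2,134 × $27 = $57,618. Book value $635,633.
Year 4: 689 × $27 = $18,603. Book value $617,030.
Year 5: 437 × $27 = $11,799. Book value $605,231.
Year 6: 5,553 × $27 = $149,931. Book value $455,300.
Year 7: 5,694 × $27 = $153,738. Book value $301,562.
Year 8: 5,306 × $27 = $143,262. Book value $158,300.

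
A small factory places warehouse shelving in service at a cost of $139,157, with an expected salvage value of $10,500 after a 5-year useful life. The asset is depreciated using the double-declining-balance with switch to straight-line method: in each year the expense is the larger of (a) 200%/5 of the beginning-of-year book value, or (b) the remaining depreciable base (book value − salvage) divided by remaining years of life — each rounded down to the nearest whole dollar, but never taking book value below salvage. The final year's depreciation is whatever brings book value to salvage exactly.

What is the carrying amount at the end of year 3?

$30,059

Depreciable base = $139,157 − $10,500 = $128,657.
Year 1: DB = ⌊$139,157 × 200%/5⌋ = $55,662; SL = ⌊$128,657/5⌋ = $25,731 → take DB $55,662. Book value $83,495.
Year 2: DB = ⌊$83,495 × 200%/5⌋ = $33,398; SL = ⌊$72,995/4⌋ = $18,248 → take DB $33,398. Book value $50,097.
Year 3: DB = ⌊$50,097 × 200%/5⌋ = $20,038; SL = ⌊$39,597/3⌋ = $13,199 → take DB $20,038. Book value $30,059.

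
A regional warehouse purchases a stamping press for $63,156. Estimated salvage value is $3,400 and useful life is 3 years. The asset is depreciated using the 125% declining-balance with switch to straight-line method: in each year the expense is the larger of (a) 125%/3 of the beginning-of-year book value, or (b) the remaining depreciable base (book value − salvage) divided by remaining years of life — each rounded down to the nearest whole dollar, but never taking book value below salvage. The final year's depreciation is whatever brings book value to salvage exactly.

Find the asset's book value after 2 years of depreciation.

$20,121

Depreciable base = $63,156 − $3,400 = $59,756.
Year 1: DB = ⌊$63,156 × 125%/3⌋ = $26,315; SL = ⌊$59,756/3⌋ = $19,918 → take DB $26,315. Book value $36,841.
Year 2: DB = ⌊$36,841 × 125%/3⌋ = $15,350; SL = ⌊$33,441/2⌋ = $16,720 → take SL $16,720. Book value $20,121.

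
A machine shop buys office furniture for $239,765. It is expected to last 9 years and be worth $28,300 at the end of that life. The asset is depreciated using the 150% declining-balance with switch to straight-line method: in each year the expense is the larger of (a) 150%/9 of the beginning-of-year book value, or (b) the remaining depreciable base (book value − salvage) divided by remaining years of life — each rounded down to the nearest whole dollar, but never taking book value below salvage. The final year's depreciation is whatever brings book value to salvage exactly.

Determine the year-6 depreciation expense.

$17,014

Depreciable base = $239,765 − $28,300 = $211,465.
Year 1: DB = ⌊$239,765 × 150%/9⌋ = $39,960; SL = ⌊$211,465/9⌋ = $23,496 → take DB $39,960. Book value $199,805.
Year 2: DB = ⌊$199,805 × 150%/9⌋ = $33,300; SL = ⌊$171,505/8⌋ = $21,438 → take DB $33,300. Book value $166,505.
Year 3: DB = ⌊$166,505 × 150%/9⌋ = $27,750; SL = ⌊$138,205/7⌋ = $19,743 → take DB $27,750. Book value $138,755.
Year 4: DB = ⌊$138,755 × 150%/9⌋ = $23,125; SL = ⌊$110,455/6⌋ = $18,409 → take DB $23,125. Book value $115,630.
Year 5: DB = ⌊$115,630 × 150%/9⌋ = $19,271; SL = ⌊$87,330/5⌋ = $17,466 → take DB $19,271. Book value $96,359.
Year 6: DB = ⌊$96,359 × 150%/9⌋ = $16,059; SL = ⌊$68,059/4⌋ = $17,014 → take SL $17,014. Book value $79,345.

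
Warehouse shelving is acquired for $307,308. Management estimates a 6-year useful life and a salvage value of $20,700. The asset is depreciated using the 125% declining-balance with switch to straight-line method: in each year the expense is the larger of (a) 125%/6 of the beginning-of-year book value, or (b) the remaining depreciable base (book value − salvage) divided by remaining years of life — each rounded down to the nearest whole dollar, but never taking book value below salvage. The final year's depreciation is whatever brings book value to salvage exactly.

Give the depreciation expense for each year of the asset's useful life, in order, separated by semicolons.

Depreciable base = $307,308 − $20,700 = $286,608.
Year 1: DB = ⌊$307,308 × 125%/6⌋ = $64,022; SL = ⌊$286,608/6⌋ = $47,768 → take DB $64,022. Book value $243,286.
Year 2: DB = ⌊$243,286 × 125%/6⌋ = $50,684; SL = ⌊$222,586/5⌋ = $44,517 → take DB $50,684. Book value $192,602.
Year 3: DB = ⌊$192,602 × 125%/6⌋ = $40,125; SL = ⌊$171,902/4⌋ = $42,975 → take SL $42,975. Book value $149,627.
Year 4: DB = ⌊$149,627 × 125%/6⌋ = $31,172; SL = ⌊$128,927/3⌋ = $42,975 → take SL $42,975. Book value $106,652.
Year 5: DB = ⌊$106,652 × 125%/6⌋ = $22,219; SL = ⌊$85,952/2⌋ = $42,976 → take SL $42,976. Book value $63,676.
Year 6 (final): $63,676 − $20,700 = $42,976. Book value $20,700.

$64,022; $50,684; $42,975; $42,975; $42,976; $42,976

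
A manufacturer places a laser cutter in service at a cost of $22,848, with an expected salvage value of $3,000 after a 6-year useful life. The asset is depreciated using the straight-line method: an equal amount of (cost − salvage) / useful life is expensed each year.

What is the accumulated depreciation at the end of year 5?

$16,540

Depreciable base = $22,848 − $3,000 = $19,848.
Annual expense = $19,848 / 6 = $3,308.
End of year 1: book value $19,540.
End of year 2: book value $16,232.
End of year 3: book value $12,924.
End of year 4: book value $9,616.
End of year 5: book value $6,308.
Accumulated through year 5 = $22,848 − $6,308 = $16,540.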